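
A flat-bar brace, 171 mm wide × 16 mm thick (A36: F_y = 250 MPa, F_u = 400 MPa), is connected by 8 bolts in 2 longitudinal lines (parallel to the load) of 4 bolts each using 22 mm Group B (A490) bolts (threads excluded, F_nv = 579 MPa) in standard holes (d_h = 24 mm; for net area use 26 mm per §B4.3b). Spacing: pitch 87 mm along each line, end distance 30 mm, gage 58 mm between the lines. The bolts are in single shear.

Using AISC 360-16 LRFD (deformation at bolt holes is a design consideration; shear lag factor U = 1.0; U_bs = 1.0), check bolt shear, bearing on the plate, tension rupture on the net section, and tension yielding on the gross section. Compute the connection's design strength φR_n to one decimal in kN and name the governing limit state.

Bolt shear: A_b = π(22)²/4 = 380.13 mm². φR_n = 0.75 × 579 × 380.13 × 8 × 1 = 1320.6 kN.
Bearing (16 mm plate, F_u = 400 MPa): end bolts L_c = 30 − 24/2 = 18, R_n = min(1.2×18×16×400, 2.4×22×16×400) = 138.24 kN/bolt; interior L_c = 87 − 24 = 63, R_n = 337.92 kN/bolt. φR_n = 0.75 × (2×138.24 + 6×337.92) = 1728.0 kN.
Tension rupture (net): A_n = (171 − 2×26)×16 = 1904 mm² (U = 1.0, A_e = A_n). φR_n = 0.75 × 400 × 1904 = 571.2 kN.
Tension yield (gross): A_g = 171×16 = 2736 mm². φR_n = 0.90 × 250 × 2736 = 615.6 kN.
Governing: min(1320.6, 1728.0, 571.2, 615.6) = 571.2 kN → net-section rupture.

571.2 kN (net-section rupture governs)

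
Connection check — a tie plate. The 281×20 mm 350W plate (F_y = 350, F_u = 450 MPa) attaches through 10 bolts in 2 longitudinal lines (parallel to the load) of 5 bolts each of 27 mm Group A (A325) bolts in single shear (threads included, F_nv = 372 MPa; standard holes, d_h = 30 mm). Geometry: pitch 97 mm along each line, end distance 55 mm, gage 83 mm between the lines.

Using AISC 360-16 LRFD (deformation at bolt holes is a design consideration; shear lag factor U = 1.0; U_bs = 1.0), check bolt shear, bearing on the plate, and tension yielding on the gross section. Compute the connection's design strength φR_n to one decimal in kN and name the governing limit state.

Bolt shear: A_b = π(27)²/4 = 572.56 mm². φR_n = 0.75 × 372 × 572.56 × 10 × 1 = 1597.4 kN.
Bearing (20 mm plate, F_u = 450 MPa): end bolts L_c = 55 − 30/2 = 40, R_n = min(1.2×40×20×450, 2.4×27×20×450) = 432 kN/bolt; interior L_c = 97 − 30 = 67, R_n = 583.2 kN/bolt. φR_n = 0.75 × (2×432 + 8×583.2) = 4147.2 kN.
Tension yield (gross): A_g = 281×20 = 5620 mm². φR_n = 0.90 × 350 × 5620 = 1770.3 kN.
Governing: min(1597.4, 4147.2, 1770.3) = 1597.4 kN → bolt shear.

1597.4 kN (bolt shear governs)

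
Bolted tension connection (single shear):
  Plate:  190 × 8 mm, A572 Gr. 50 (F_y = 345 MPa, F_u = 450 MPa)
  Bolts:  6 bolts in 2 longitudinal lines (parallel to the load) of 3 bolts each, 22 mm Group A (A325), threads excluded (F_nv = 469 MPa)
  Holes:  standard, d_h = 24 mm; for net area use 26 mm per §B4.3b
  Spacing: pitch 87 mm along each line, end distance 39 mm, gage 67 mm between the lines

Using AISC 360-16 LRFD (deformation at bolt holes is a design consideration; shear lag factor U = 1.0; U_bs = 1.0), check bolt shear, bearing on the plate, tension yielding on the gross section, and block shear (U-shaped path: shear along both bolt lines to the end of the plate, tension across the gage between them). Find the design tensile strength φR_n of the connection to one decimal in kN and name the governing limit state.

Bolt shear: A_b = π(22)²/4 = 380.13 mm². φR_n = 0.75 × 469 × 380.13 × 6 × 1 = 802.3 kN.
Bearing (8 mm plate, F_u = 450 MPa): end bolts L_c = 39 − 24/2 = 27, R_n = min(1.2×27×8×450, 2.4×22×8×450) = 116.64 kN/bolt; interior L_c = 87 − 24 = 63, R_n = 190.08 kN/bolt. φR_n = 0.75 × (2×116.64 + 4×190.08) = 745.2 kN.
Tension yield (gross): A_g = 190×8 = 1520 mm². φR_n = 0.90 × 345 × 1520 = 472.0 kN.
Block shear: shear path 2×[39+2×87] = 2×213 mm, A_gv = 3408, A_nv = 2×(213 − 2.5×26)×8 = 2368 mm²; tension across gage: (67 − 1×26)×8 = 328 mm². R_n = min(0.6×450×2368, 0.6×345×3408) + 1.0×450×328 = min(639.36, 705.46) + 147.6 = 786.96 kN. φR_n = 0.75 × 786.96 = 590.2 kN.
Governing: min(802.3, 745.2, 472.0, 590.2) = 472.0 kN → gross-section yield.

472.0 kN (gross-section yield governs)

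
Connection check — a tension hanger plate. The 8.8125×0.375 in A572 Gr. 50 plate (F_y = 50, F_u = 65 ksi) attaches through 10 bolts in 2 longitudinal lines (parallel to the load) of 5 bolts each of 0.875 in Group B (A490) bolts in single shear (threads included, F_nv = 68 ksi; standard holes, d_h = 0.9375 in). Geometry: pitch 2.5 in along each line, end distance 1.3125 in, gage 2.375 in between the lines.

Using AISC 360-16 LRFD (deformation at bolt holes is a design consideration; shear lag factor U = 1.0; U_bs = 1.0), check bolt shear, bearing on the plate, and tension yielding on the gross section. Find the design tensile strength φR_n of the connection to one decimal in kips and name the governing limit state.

Bolt shear: A_b = π(0.875)²/4 = 0.60132 in². φR_n = 0.75 × 68 × 0.60132 × 10 × 1 = 306.7 kips.
Bearing (0.375 in plate, F_u = 65 ksi): end bolts L_c = 1.3125 − 0.9375/2 = 0.84375, R_n = min(1.2×0.84375×0.375×65, 2.4×0.875×0.375×65) = 24.68 kips/bolt; interior L_c = 2.5 − 0.9375 = 1.5625, R_n = 45.703 kips/bolt. φR_n = 0.75 × (2×24.68 + 8×45.703) = 311.2 kips.
Tension yield (gross): A_g = 8.8125×0.375 = 3.3047 in². φR_n = 0.90 × 50 × 3.3047 = 148.7 kips.
Governing: min(306.7, 311.2, 148.7) = 148.7 kips → gross-section yield.

148.7 kips (gross-section yield governs)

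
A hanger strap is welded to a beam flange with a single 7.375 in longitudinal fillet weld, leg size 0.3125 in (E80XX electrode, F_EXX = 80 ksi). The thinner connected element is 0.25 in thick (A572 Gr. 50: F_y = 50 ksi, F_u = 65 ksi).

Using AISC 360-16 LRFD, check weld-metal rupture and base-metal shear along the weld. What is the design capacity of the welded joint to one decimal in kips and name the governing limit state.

Weld metal: throat = 0.707×0.3125 = 0.22094 in, L = 7.375 in. φR_n = 0.75 × 0.6 × 80 × 0.22094 × 7.375 = 58.7 kips.
Base metal shear (0.25 in plate): yield φR_n = 1.0×0.6×50×0.25×7.375 = 55.3 kips; rupture φR_n = 0.75×0.6×65×0.25×7.375 = 53.9 kips; take 53.9 kips (rupture).
Governing: min(58.7, 53.9) = 53.9 kips → base-metal shear.

53.9 kips (base-metal shear governs)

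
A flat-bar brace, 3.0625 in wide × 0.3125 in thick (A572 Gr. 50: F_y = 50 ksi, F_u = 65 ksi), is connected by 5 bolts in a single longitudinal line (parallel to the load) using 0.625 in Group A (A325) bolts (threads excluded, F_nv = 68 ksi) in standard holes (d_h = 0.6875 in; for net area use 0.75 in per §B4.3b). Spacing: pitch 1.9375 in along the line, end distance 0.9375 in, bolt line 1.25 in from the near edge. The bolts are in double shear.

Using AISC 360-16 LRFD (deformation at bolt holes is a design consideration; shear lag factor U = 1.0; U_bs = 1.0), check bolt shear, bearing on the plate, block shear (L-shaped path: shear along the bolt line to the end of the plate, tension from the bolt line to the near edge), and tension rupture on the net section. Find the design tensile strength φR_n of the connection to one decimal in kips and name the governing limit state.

35.2 kips (net-section rupture governs)

Bolt shear: A_b = π(0.625)²/4 = 0.3068 in². φR_n = 0.75 × 68 × 0.3068 × 5 × 2 = 156.5 kips.
Bearing (0.3125 in plate, F_u = 65 ksi): end bolts L_c = 0.9375 − 0.6875/2 = 0.59375, R_n = min(1.2×0.59375×0.3125×65, 2.4×0.625×0.3125×65) = 14.473 kips/bolt; interior L_c = 1.9375 − 0.6875 = 1.25, R_n = 30.469 kips/bolt. φR_n = 0.75 × (1×14.473 + 4×30.469) = 102.3 kips.
Block shear: shear path 1×[0.9375+4×1.9375] = 1×8.6875 in, A_gv = 2.7148, A_nv = 1×(8.6875 − 4.5×0.75)×0.3125 = 1.6602 in²; tension to near edge: (1.25 − 0.5×0.75)×0.3125 = 0.27344 in². R_n = min(0.6×65×1.6602, 0.6×50×2.7148) + 1.0×65×0.27344 = min(64.748, 81.444) + 17.774 = 82.522 kips. φR_n = 0.75 × 82.522 = 61.9 kips.
Tension rupture (net): A_n = (3.0625 − 1×0.75)×0.3125 = 0.72266 in² (U = 1.0, A_e = A_n). φR_n = 0.75 × 65 × 0.72266 = 35.2 kips.
Governing: min(156.5, 102.3, 61.9, 35.2) = 35.2 kips → net-section rupture.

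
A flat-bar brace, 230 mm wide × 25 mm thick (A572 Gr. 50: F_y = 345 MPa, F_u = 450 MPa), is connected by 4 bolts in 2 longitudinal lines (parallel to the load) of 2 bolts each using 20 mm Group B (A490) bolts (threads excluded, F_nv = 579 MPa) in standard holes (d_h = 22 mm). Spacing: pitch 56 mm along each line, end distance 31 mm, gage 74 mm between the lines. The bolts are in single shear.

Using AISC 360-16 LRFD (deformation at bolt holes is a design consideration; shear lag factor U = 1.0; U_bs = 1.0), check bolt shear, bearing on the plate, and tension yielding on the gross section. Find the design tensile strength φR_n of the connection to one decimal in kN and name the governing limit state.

545.7 kN (bolt shear governs)

Bolt shear: A_b = π(20)²/4 = 314.16 mm². φR_n = 0.75 × 579 × 314.16 × 4 × 1 = 545.7 kN.
Bearing (25 mm plate, F_u = 450 MPa): end bolts L_c = 31 − 22/2 = 20, R_n = min(1.2×20×25×450, 2.4×20×25×450) = 270 kN/bolt; interior L_c = 56 − 22 = 34, R_n = 459 kN/bolt. φR_n = 0.75 × (2×270 + 2×459) = 1093.5 kN.
Tension yield (gross): A_g = 230×25 = 5750 mm². φR_n = 0.90 × 345 × 5750 = 1785.4 kN.
Governing: min(545.7, 1093.5, 1785.4) = 545.7 kN → bolt shear.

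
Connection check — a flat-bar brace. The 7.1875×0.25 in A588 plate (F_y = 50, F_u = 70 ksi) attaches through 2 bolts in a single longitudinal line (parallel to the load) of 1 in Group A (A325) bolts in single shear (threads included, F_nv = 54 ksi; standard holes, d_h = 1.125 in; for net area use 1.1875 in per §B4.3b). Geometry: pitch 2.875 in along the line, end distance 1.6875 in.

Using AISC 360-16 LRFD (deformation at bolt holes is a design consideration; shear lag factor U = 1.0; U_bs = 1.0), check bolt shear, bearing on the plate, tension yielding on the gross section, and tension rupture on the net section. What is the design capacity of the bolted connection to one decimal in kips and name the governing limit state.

Bolt shear: A_b = π(1)²/4 = 0.7854 in². φR_n = 0.75 × 54 × 0.7854 × 2 × 1 = 63.6 kips.
Bearing (0.25 in plate, F_u = 70 ksi): end bolts L_c = 1.6875 − 1.125/2 = 1.125, R_n = min(1.2×1.125×0.25×70, 2.4×1×0.25×70) = 23.625 kips/bolt; interior L_c = 2.875 − 1.125 = 1.75, R_n = 36.75 kips/bolt. φR_n = 0.75 × (1×23.625 + 1×36.75) = 45.3 kips.
Tension yield (gross): A_g = 7.1875×0.25 = 1.7969 in². φR_n = 0.90 × 50 × 1.7969 = 80.9 kips.
Tension rupture (net): A_n = (7.1875 − 1×1.1875)×0.25 = 1.5 in² (U = 1.0, A_e = A_n). φR_n = 0.75 × 70 × 1.5 = 78.8 kips.
Governing: min(63.6, 45.3, 80.9, 78.8) = 45.3 kips → bearing.

45.3 kips (bearing governs)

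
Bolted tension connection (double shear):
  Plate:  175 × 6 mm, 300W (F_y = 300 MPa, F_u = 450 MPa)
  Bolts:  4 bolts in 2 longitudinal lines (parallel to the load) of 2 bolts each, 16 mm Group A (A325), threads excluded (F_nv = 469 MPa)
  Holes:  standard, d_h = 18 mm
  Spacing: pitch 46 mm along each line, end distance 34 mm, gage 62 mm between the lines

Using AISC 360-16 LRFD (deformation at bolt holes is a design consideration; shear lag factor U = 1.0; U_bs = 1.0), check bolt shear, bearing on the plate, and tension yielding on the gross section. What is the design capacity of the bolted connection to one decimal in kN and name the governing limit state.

257.6 kN (bearing governs)

Bolt shear: A_b = π(16)²/4 = 201.06 mm². φR_n = 0.75 × 469 × 201.06 × 4 × 2 = 565.8 kN.
Bearing (6 mm plate, F_u = 450 MPa): end bolts L_c = 34 − 18/2 = 25, R_n = min(1.2×25×6×450, 2.4×16×6×450) = 81 kN/bolt; interior L_c = 46 − 18 = 28, R_n = 90.72 kN/bolt. φR_n = 0.75 × (2×81 + 2×90.72) = 257.6 kN.
Tension yield (gross): A_g = 175×6 = 1050 mm². φR_n = 0.90 × 300 × 1050 = 283.5 kN.
Governing: min(565.8, 257.6, 283.5) = 257.6 kN → bearing.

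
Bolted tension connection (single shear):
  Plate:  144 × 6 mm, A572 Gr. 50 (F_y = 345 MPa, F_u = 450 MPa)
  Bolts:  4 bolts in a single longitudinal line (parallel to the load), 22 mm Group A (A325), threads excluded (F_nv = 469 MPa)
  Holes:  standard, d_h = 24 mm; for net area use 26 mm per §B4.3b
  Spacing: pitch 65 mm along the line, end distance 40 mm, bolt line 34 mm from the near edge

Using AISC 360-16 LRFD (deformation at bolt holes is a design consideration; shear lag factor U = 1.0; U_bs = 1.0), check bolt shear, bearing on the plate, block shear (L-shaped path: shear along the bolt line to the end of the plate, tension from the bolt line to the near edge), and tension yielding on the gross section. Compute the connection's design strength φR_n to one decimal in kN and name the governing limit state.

Bolt shear: A_b = π(22)²/4 = 380.13 mm². φR_n = 0.75 × 469 × 380.13 × 4 × 1 = 534.8 kN.
Bearing (6 mm plate, F_u = 450 MPa): end bolts L_c = 40 − 24/2 = 28, R_n = min(1.2×28×6×450, 2.4×22×6×450) = 90.72 kN/bolt; interior L_c = 65 − 24 = 41, R_n = 132.84 kN/bolt. φR_n = 0.75 × (1×90.72 + 3×132.84) = 366.9 kN.
Block shear: shear path 1×[40+3×65] = 1×235 mm, A_gv = 1410, A_nv = 1×(235 − 3.5×26)×6 = 864 mm²; tension to near edge: (34 − 0.5×26)×6 = 126 mm². R_n = min(0.6×450×864, 0.6×345×1410) + 1.0×450×126 = min(233.28, 291.87) + 56.7 = 289.98 kN. φR_n = 0.75 × 289.98 = 217.5 kN.
Tension yield (gross): A_g = 144×6 = 864 mm². φR_n = 0.90 × 345 × 864 = 268.3 kN.
Governing: min(534.8, 366.9, 217.5, 268.3) = 217.5 kN → block shear.

217.5 kN (block shear governs)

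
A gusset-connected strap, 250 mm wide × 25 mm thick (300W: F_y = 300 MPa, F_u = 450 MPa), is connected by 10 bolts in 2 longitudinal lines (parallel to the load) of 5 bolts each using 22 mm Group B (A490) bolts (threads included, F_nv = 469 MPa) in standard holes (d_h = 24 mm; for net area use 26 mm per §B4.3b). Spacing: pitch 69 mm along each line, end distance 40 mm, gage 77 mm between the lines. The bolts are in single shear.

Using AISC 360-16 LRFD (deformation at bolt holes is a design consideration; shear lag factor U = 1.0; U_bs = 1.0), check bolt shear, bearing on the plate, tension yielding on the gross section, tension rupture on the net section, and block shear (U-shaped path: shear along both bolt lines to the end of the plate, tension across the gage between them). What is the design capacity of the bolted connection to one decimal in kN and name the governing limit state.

1337.1 kN (bolt shear governs)

Bolt shear: A_b = π(22)²/4 = 380.13 mm². φR_n = 0.75 × 469 × 380.13 × 10 × 1 = 1337.1 kN.
Bearing (25 mm plate, F_u = 450 MPa): end bolts L_c = 40 − 24/2 = 28, R_n = min(1.2×28×25×450, 2.4×22×25×450) = 378 kN/bolt; interior L_c = 69 − 24 = 45, R_n = 594 kN/bolt. φR_n = 0.75 × (2×378 + 8×594) = 4131.0 kN.
Tension yield (gross): A_g = 250×25 = 6250 mm². φR_n = 0.90 × 300 × 6250 = 1687.5 kN.
Tension rupture (net): A_n = (250 − 2×26)×25 = 4950 mm² (U = 1.0, A_e = A_n). φR_n = 0.75 × 450 × 4950 = 1670.6 kN.
Block shear: shear path 2×[40+4×69] = 2×316 mm, A_gv = 15800, A_nv = 2×(316 − 4.5×26)×25 = 9950 mm²; tension across gage: (77 − 1×26)×25 = 1275 mm². R_n = min(0.6×450×9950, 0.6×300×15800) + 1.0×450×1275 = min(2686.5, 2844) + 573.75 = 3260.3 kN. φR_n = 0.75 × 3260.3 = 2445.2 kN.
Governing: min(1337.1, 4131.0, 1687.5, 1670.6, 2445.2) = 1337.1 kN → bolt shear.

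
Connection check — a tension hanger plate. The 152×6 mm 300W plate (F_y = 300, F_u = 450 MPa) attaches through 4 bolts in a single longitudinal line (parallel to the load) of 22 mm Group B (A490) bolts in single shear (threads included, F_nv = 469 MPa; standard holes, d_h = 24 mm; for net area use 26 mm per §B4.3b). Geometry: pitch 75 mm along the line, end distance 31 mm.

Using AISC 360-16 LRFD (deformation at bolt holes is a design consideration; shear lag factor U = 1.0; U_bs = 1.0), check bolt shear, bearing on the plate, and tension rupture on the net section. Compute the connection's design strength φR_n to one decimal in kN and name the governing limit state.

Bolt shear: A_b = π(22)²/4 = 380.13 mm². φR_n = 0.75 × 469 × 380.13 × 4 × 1 = 534.8 kN.
Bearing (6 mm plate, F_u = 450 MPa): end bolts L_c = 31 − 24/2 = 19, R_n = min(1.2×19×6×450, 2.4×22×6×450) = 61.56 kN/bolt; interior L_c = 75 − 24 = 51, R_n = 142.56 kN/bolt. φR_n = 0.75 × (1×61.56 + 3×142.56) = 366.9 kN.
Tension rupture (net): A_n = (152 − 1×26)×6 = 756 mm² (U = 1.0, A_e = A_n). φR_n = 0.75 × 450 × 756 = 255.2 kN.
Governing: min(534.8, 366.9, 255.2) = 255.2 kN → net-section rupture.

255.2 kN (net-section rupture governs)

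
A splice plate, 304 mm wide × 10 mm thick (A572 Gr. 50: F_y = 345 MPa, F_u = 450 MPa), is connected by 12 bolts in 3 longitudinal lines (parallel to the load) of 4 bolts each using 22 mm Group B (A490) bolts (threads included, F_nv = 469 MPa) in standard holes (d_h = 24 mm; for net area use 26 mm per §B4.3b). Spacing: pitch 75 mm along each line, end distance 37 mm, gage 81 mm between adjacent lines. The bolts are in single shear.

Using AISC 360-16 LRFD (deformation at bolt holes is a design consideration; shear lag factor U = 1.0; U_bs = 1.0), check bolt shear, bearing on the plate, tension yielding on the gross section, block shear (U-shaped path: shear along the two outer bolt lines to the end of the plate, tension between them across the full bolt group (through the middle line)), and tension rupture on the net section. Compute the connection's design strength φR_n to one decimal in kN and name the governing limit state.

762.8 kN (net-section rupture governs)

Bolt shear: A_b = π(22)²/4 = 380.13 mm². φR_n = 0.75 × 469 × 380.13 × 12 × 1 = 1604.5 kN.
Bearing (10 mm plate, F_u = 450 MPa): end bolts L_c = 37 − 24/2 = 25, R_n = min(1.2×25×10×450, 2.4×22×10×450) = 135 kN/bolt; interior L_c = 75 − 24 = 51, R_n = 237.6 kN/bolt. φR_n = 0.75 × (3×135 + 9×237.6) = 1907.6 kN.
Tension yield (gross): A_g = 304×10 = 3040 mm². φR_n = 0.90 × 345 × 3040 = 943.9 kN.
Block shear: shear path 2×[37+3×75] = 2×262 mm, A_gv = 5240, A_nv = 2×(262 − 3.5×26)×10 = 3420 mm²; tension across gage: (162 − 2×26)×10 = 1100 mm². R_n = min(0.6×450×3420, 0.6×345×5240) + 1.0×450×1100 = min(923.4, 1084.7) + 495 = 1418.4 kN. φR_n = 0.75 × 1418.4 = 1063.8 kN.
Tension rupture (net): A_n = (304 − 3×26)×10 = 2260 mm² (U = 1.0, A_e = A_n). φR_n = 0.75 × 450 × 2260 = 762.8 kN.
Governing: min(1604.5, 1907.6, 943.9, 1063.8, 762.8) = 762.8 kN → net-section rupture.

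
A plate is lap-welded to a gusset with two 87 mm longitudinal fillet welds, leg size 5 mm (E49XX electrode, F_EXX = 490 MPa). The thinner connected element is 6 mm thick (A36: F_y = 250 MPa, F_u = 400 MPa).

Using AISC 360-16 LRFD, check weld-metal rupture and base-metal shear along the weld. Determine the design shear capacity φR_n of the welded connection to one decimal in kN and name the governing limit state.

135.6 kN (weld metal governs)

Weld metal: throat = 0.707×5 = 3.535 mm, L = 2×87 = 174 mm. φR_n = 0.75 × 0.6 × 490 × 3.535 × 174 = 135.6 kN.
Base metal shear (6 mm plate): yield φR_n = 1.0×0.6×250×6×174 = 156.6 kN; rupture φR_n = 0.75×0.6×400×6×174 = 187.9 kN; take 156.6 kN (yield).
Governing: min(135.6, 156.6) = 135.6 kN → weld metal.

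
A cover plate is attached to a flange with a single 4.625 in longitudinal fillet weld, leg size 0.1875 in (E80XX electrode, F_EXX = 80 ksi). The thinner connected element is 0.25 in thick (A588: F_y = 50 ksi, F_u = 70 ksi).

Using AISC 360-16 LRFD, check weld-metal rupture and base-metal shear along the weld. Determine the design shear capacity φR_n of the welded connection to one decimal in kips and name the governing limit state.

Weld metal: throat = 0.707×0.1875 = 0.13256 in, L = 4.625 in. φR_n = 0.75 × 0.6 × 80 × 0.13256 × 4.625 = 22.1 kips.
Base metal shear (0.25 in plate): yield φR_n = 1.0×0.6×50×0.25×4.625 = 34.7 kips; rupture φR_n = 0.75×0.6×70×0.25×4.625 = 36.4 kips; take 34.7 kips (yield).
Governing: min(22.1, 34.7) = 22.1 kips → weld metal.

22.1 kips (weld metal governs)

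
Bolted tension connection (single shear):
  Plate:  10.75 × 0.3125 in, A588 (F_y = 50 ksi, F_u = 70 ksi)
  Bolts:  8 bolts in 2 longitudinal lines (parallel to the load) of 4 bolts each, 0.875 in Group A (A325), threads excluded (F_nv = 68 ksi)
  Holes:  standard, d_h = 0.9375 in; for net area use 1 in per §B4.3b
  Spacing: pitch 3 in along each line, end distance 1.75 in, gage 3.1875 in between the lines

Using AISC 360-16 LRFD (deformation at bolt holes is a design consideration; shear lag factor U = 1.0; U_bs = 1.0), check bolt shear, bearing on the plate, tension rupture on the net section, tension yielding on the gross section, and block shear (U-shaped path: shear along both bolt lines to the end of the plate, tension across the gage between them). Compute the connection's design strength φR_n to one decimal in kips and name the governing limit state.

143.6 kips (net-section rupture governs)

Bolt shear: A_b = π(0.875)²/4 = 0.60132 in². φR_n = 0.75 × 68 × 0.60132 × 8 × 1 = 245.3 kips.
Bearing (0.3125 in plate, F_u = 70 ksi): end bolts L_c = 1.75 − 0.9375/2 = 1.28125, R_n = min(1.2×1.28125×0.3125×70, 2.4×0.875×0.3125×70) = 33.633 kips/bolt; interior L_c = 3 − 0.9375 = 2.0625, R_n = 45.938 kips/bolt. φR_n = 0.75 × (2×33.633 + 6×45.938) = 257.2 kips.
Tension rupture (net): A_n = (10.75 − 2×1)×0.3125 = 2.7344 in² (U = 1.0, A_e = A_n). φR_n = 0.75 × 70 × 2.7344 = 143.6 kips.
Tension yield (gross): A_g = 10.75×0.3125 = 3.3594 in². φR_n = 0.90 × 50 × 3.3594 = 151.2 kips.
Block shear: shear path 2×[1.75+3×3] = 2×10.75 in, A_gv = 6.7188, A_nv = 2×(10.75 − 3.5×1)×0.3125 = 4.5313 in²; tension across gage: (3.1875 − 1×1)×0.3125 = 0.68359 in². R_n = min(0.6×70×4.5313, 0.6×50×6.7188) + 1.0×70×0.68359 = min(190.31, 201.56) + 47.851 = 238.16 kips. φR_n = 0.75 × 238.16 = 178.6 kips.
Governing: min(245.3, 257.2, 143.6, 151.2, 178.6) = 143.6 kips → net-section rupture.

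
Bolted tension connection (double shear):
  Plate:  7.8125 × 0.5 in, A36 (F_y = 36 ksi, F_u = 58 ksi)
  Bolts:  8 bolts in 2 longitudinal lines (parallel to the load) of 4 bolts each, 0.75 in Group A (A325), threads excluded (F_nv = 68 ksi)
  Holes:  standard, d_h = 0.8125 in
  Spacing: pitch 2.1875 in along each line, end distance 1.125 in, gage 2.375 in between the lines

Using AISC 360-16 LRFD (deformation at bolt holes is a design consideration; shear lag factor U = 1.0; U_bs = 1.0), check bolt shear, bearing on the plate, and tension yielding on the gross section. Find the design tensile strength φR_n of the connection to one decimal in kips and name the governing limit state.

126.6 kips (gross-section yield governs)

Bolt shear: A_b = π(0.75)²/4 = 0.44179 in². φR_n = 0.75 × 68 × 0.44179 × 8 × 2 = 360.5 kips.
Bearing (0.5 in plate, F_u = 58 ksi): end bolts L_c = 1.125 − 0.8125/2 = 0.71875, R_n = min(1.2×0.71875×0.5×58, 2.4×0.75×0.5×58) = 25.013 kips/bolt; interior L_c = 2.1875 − 0.8125 = 1.375, R_n = 47.85 kips/bolt. φR_n = 0.75 × (2×25.013 + 6×47.85) = 252.8 kips.
Tension yield (gross): A_g = 7.8125×0.5 = 3.9063 in². φR_n = 0.90 × 36 × 3.9063 = 126.6 kips.
Governing: min(360.5, 252.8, 126.6) = 126.6 kips → gross-section yield.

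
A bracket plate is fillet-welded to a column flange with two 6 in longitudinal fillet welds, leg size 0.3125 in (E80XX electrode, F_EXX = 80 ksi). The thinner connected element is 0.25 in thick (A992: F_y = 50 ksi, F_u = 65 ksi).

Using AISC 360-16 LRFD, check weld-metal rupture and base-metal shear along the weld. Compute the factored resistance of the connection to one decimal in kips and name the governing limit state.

87.8 kips (base-metal shear governs)

Weld metal: throat = 0.707×0.3125 = 0.22094 in, L = 2×6 = 12 in. φR_n = 0.75 × 0.6 × 80 × 0.22094 × 12 = 95.4 kips.
Base metal shear (0.25 in plate): yield φR_n = 1.0×0.6×50×0.25×12 = 90.0 kips; rupture φR_n = 0.75×0.6×65×0.25×12 = 87.8 kips; take 87.8 kips (rupture).
Governing: min(95.4, 87.8) = 87.8 kips → base-metal shear.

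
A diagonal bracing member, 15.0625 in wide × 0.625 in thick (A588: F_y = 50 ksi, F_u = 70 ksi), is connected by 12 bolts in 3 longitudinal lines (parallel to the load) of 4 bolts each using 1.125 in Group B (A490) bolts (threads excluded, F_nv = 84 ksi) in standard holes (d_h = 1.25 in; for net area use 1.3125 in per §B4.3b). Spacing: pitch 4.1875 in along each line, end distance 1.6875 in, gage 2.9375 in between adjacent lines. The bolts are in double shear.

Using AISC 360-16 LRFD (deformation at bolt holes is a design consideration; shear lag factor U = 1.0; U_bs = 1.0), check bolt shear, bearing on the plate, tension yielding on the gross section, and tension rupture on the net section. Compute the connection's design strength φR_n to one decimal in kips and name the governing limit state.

Bolt shear: A_b = π(1.125)²/4 = 0.99402 in². φR_n = 0.75 × 84 × 0.99402 × 12 × 2 = 1503.0 kips.
Bearing (0.625 in plate, F_u = 70 ksi): end bolts L_c = 1.6875 − 1.25/2 = 1.0625, R_n = min(1.2×1.0625×0.625×70, 2.4×1.125×0.625×70) = 55.781 kips/bolt; interior L_c = 4.1875 − 1.25 = 2.9375, R_n = 118.13 kips/bolt. φR_n = 0.75 × (3×55.781 + 9×118.13) = 922.9 kips.
Tension yield (gross): A_g = 15.0625×0.625 = 9.4141 in². φR_n = 0.90 × 50 × 9.4141 = 423.6 kips.
Tension rupture (net): A_n = (15.0625 − 3×1.3125)×0.625 = 6.9531 in² (U = 1.0, A_e = A_n). φR_n = 0.75 × 70 × 6.9531 = 365.0 kips.
Governing: min(1503.0, 922.9, 423.6, 365.0) = 365.0 kips → net-section rupture.

365.0 kips (net-section rupture governs)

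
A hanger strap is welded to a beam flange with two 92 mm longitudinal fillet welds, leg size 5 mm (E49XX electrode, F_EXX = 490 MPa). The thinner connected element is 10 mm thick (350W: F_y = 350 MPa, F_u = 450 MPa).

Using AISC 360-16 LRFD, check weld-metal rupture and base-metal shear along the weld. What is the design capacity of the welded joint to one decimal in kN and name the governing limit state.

Weld metal: throat = 0.707×5 = 3.535 mm, L = 2×92 = 184 mm. φR_n = 0.75 × 0.6 × 490 × 3.535 × 184 = 143.4 kN.
Base metal shear (10 mm plate): yield φR_n = 1.0×0.6×350×10×184 = 386.4 kN; rupture φR_n = 0.75×0.6×450×10×184 = 372.6 kN; take 372.6 kN (rupture).
Governing: min(143.4, 372.6) = 143.4 kN → weld metal.

143.4 kN (weld metal governs)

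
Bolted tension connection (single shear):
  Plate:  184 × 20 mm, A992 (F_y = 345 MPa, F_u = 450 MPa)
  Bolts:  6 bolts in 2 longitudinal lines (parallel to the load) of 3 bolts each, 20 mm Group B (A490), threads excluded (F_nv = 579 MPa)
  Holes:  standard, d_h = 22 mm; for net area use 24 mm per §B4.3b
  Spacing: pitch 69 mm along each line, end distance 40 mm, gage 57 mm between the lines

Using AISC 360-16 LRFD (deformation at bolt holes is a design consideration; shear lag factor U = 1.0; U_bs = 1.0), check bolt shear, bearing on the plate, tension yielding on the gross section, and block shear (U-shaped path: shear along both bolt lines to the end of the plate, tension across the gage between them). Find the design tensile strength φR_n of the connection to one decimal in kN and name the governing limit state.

818.5 kN (bolt shear governs)

Bolt shear: A_b = π(20)²/4 = 314.16 mm². φR_n = 0.75 × 579 × 314.16 × 6 × 1 = 818.5 kN.
Bearing (20 mm plate, F_u = 450 MPa): end bolts L_c = 40 − 22/2 = 29, R_n = min(1.2×29×20×450, 2.4×20×20×450) = 313.2 kN/bolt; interior L_c = 69 − 22 = 47, R_n = 432 kN/bolt. φR_n = 0.75 × (2×313.2 + 4×432) = 1765.8 kN.
Tension yield (gross): A_g = 184×20 = 3680 mm². φR_n = 0.90 × 345 × 3680 = 1142.6 kN.
Block shear: shear path 2×[40+2×69] = 2×178 mm, A_gv = 7120, A_nv = 2×(178 − 2.5×24)×20 = 4720 mm²; tension across gage: (57 − 1×24)×20 = 660 mm². R_n = min(0.6×450×4720, 0.6×345×7120) + 1.0×450×660 = min(1274.4, 1473.8) + 297 = 1571.4 kN. φR_n = 0.75 × 1571.4 = 1178.6 kN.
Governing: min(818.5, 1765.8, 1142.6, 1178.6) = 818.5 kN → bolt shear.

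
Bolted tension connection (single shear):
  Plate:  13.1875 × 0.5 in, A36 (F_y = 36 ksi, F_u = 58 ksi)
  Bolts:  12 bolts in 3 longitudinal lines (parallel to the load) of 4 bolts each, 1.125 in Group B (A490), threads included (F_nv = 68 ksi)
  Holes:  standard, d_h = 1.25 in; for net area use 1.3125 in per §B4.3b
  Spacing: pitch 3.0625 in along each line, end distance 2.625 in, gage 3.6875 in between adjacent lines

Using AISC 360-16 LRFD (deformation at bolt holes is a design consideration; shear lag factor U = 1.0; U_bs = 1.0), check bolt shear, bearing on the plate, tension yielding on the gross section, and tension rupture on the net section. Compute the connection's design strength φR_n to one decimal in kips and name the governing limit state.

201.2 kips (net-section rupture governs)

Bolt shear: A_b = π(1.125)²/4 = 0.99402 in². φR_n = 0.75 × 68 × 0.99402 × 12 × 1 = 608.3 kips.
Bearing (0.5 in plate, F_u = 58 ksi): end bolts L_c = 2.625 − 1.25/2 = 2, R_n = min(1.2×2×0.5×58, 2.4×1.125×0.5×58) = 69.6 kips/bolt; interior L_c = 3.0625 − 1.25 = 1.8125, R_n = 63.075 kips/bolt. φR_n = 0.75 × (3×69.6 + 9×63.075) = 582.4 kips.
Tension yield (gross): A_g = 13.1875×0.5 = 6.5938 in². φR_n = 0.90 × 36 × 6.5938 = 213.6 kips.
Tension rupture (net): A_n = (13.1875 − 3×1.3125)×0.5 = 4.625 in² (U = 1.0, A_e = A_n). φR_n = 0.75 × 58 × 4.625 = 201.2 kips.
Governing: min(608.3, 582.4, 213.6, 201.2) = 201.2 kips → net-section rupture.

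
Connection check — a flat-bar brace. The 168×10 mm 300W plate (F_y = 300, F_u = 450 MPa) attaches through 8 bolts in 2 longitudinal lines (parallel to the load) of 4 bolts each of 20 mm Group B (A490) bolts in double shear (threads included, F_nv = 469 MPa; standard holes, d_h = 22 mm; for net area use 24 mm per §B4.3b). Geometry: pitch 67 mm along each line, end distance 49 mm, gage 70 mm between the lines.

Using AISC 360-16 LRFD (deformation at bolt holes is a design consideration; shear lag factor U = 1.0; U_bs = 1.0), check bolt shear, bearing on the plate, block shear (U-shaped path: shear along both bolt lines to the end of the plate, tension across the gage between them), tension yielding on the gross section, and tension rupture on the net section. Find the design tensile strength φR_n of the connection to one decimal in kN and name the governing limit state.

Bolt shear: A_b = π(20)²/4 = 314.16 mm². φR_n = 0.75 × 469 × 314.16 × 8 × 2 = 1768.1 kN.
Bearing (10 mm plate, F_u = 450 MPa): end bolts L_c = 49 − 22/2 = 38, R_n = min(1.2×38×10×450, 2.4×20×10×450) = 205.2 kN/bolt; interior L_c = 67 − 22 = 45, R_n = 216 kN/bolt. φR_n = 0.75 × (2×205.2 + 6×216) = 1279.8 kN.
Block shear: shear path 2×[49+3×67] = 2×250 mm, A_gv = 5000, A_nv = 2×(250 − 3.5×24)×10 = 3320 mm²; tension across gage: (70 − 1×24)×10 = 460 mm². R_n = min(0.6×450×3320, 0.6×300×5000) + 1.0×450×460 = min(896.4, 900) + 207 = 1103.4 kN. φR_n = 0.75 × 1103.4 = 827.6 kN.
Tension yield (gross): A_g = 168×10 = 1680 mm². φR_n = 0.90 × 300 × 1680 = 453.6 kN.
Tension rupture (net): A_n = (168 − 2×24)×10 = 1200 mm² (U = 1.0, A_e = A_n). φR_n = 0.75 × 450 × 1200 = 405.0 kN.
Governing: min(1768.1, 1279.8, 827.6, 453.6, 405.0) = 405.0 kN → net-section rupture.

405.0 kN (net-section rupture governs)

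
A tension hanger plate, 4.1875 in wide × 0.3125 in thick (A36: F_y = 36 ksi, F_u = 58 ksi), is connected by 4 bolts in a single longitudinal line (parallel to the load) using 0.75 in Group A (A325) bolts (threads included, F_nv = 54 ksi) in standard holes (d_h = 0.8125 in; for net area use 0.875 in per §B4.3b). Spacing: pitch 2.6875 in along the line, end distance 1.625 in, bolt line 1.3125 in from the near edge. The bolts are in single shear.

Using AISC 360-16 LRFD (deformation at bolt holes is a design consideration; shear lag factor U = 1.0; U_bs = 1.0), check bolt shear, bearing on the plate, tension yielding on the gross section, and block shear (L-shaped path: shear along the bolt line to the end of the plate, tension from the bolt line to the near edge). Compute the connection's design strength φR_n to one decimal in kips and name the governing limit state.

Bolt shear: A_b = π(0.75)²/4 = 0.44179 in². φR_n = 0.75 × 54 × 0.44179 × 4 × 1 = 71.6 kips.
Bearing (0.3125 in plate, F_u = 58 ksi): end bolts L_c = 1.625 − 0.8125/2 = 1.21875, R_n = min(1.2×1.21875×0.3125×58, 2.4×0.75×0.3125×58) = 26.508 kips/bolt; interior L_c = 2.6875 − 0.8125 = 1.875, R_n = 32.625 kips/bolt. φR_n = 0.75 × (1×26.508 + 3×32.625) = 93.3 kips.
Tension yield (gross): A_g = 4.1875×0.3125 = 1.3086 in². φR_n = 0.90 × 36 × 1.3086 = 42.4 kips.
Block shear: shear path 1×[1.625+3×2.6875] = 1×9.6875 in, A_gv = 3.0273, A_nv = 1×(9.6875 − 3.5×0.875)×0.3125 = 2.0703 in²; tension to near edge: (1.3125 − 0.5×0.875)×0.3125 = 0.27344 in². R_n = min(0.6×58×2.0703, 0.6×36×3.0273) + 1.0×58×0.27344 = min(72.046, 65.39) + 15.86 = 81.25 kips. φR_n = 0.75 × 81.25 = 60.9 kips.
Governing: min(71.6, 93.3, 42.4, 60.9) = 42.4 kips → gross-section yield.

42.4 kips (gross-section yield governs)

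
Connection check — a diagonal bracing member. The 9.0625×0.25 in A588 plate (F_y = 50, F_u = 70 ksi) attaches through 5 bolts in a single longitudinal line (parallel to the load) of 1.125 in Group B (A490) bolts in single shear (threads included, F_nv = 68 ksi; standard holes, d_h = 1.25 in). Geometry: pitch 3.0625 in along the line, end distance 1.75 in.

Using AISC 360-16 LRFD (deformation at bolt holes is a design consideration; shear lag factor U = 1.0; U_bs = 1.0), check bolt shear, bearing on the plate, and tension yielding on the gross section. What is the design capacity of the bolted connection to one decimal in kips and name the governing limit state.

102.0 kips (gross-section yield governs)

Bolt shear: A_b = π(1.125)²/4 = 0.99402 in². φR_n = 0.75 × 68 × 0.99402 × 5 × 1 = 253.5 kips.
Bearing (0.25 in plate, F_u = 70 ksi): end bolts L_c = 1.75 − 1.25/2 = 1.125, R_n = min(1.2×1.125×0.25×70, 2.4×1.125×0.25×70) = 23.625 kips/bolt; interior L_c = 3.0625 − 1.25 = 1.8125, R_n = 38.063 kips/bolt. φR_n = 0.75 × (1×23.625 + 4×38.063) = 131.9 kips.
Tension yield (gross): A_g = 9.0625×0.25 = 2.2656 in². φR_n = 0.90 × 50 × 2.2656 = 102.0 kips.
Governing: min(253.5, 131.9, 102.0) = 102.0 kips → gross-section yield.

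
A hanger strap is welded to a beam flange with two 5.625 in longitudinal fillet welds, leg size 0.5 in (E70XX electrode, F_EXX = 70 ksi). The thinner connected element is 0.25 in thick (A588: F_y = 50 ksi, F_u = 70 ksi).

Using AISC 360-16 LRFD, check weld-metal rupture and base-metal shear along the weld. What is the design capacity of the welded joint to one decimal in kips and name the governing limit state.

84.4 kips (base-metal shear governs)

Weld metal: throat = 0.707×0.5 = 0.3535 in, L = 2×5.625 = 11.25 in. φR_n = 0.75 × 0.6 × 70 × 0.3535 × 11.25 = 125.3 kips.
Base metal shear (0.25 in plate): yield φR_n = 1.0×0.6×50×0.25×11.25 = 84.4 kips; rupture φR_n = 0.75×0.6×70×0.25×11.25 = 88.6 kips; take 84.4 kips (yield).
Governing: min(125.3, 84.4) = 84.4 kips → base-metal shear.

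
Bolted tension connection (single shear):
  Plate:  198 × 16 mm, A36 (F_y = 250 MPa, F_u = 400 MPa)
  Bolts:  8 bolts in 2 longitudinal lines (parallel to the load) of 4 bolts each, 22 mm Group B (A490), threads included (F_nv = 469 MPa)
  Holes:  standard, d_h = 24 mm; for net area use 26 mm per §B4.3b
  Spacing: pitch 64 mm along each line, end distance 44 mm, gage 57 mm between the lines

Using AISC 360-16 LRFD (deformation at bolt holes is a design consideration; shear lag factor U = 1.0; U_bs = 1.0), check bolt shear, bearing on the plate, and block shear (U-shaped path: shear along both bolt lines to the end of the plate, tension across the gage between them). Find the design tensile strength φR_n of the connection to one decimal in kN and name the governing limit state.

984.0 kN (block shear governs)

Bolt shear: A_b = π(22)²/4 = 380.13 mm². φR_n = 0.75 × 469 × 380.13 × 8 × 1 = 1069.7 kN.
Bearing (16 mm plate, F_u = 400 MPa): end bolts L_c = 44 − 24/2 = 32, R_n = min(1.2×32×16×400, 2.4×22×16×400) = 245.76 kN/bolt; interior L_c = 64 − 24 = 40, R_n = 307.2 kN/bolt. φR_n = 0.75 × (2×245.76 + 6×307.2) = 1751.0 kN.
Block shear: shear path 2×[44+3×64] = 2×236 mm, A_gv = 7552, A_nv = 2×(236 − 3.5×26)×16 = 4640 mm²; tension across gage: (57 − 1×26)×16 = 496 mm². R_n = min(0.6×400×4640, 0.6×250×7552) + 1.0×400×496 = min(1113.6, 1132.8) + 198.4 = 1312 kN. φR_n = 0.75 × 1312 = 984.0 kN.
Governing: min(1069.7, 1751.0, 984.0) = 984.0 kN → block shear.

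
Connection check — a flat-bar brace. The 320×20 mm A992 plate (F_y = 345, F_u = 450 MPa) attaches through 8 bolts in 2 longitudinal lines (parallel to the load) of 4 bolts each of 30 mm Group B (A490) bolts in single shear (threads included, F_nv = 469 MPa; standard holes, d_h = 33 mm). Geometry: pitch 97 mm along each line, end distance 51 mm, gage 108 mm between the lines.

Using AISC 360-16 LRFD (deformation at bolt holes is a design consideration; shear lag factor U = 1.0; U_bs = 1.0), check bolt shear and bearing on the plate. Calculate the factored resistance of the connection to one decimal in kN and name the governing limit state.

Bolt shear: A_b = π(30)²/4 = 706.86 mm². φR_n = 0.75 × 469 × 706.86 × 8 × 1 = 1989.1 kN.
Bearing (20 mm plate, F_u = 450 MPa): end bolts L_c = 51 − 33/2 = 34.5, R_n = min(1.2×34.5×20×450, 2.4×30×20×450) = 372.6 kN/bolt; interior L_c = 97 − 33 = 64, R_n = 648 kN/bolt. φR_n = 0.75 × (2×372.6 + 6×648) = 3474.9 kN.
Governing: min(1989.1, 3474.9) = 1989.1 kN → bolt shear.

1989.1 kN (bolt shear governs)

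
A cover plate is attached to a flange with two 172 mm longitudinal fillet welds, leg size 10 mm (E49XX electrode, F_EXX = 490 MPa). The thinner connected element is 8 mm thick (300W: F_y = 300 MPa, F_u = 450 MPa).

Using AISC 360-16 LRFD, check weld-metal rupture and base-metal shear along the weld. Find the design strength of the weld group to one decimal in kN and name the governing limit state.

Weld metal: throat = 0.707×10 = 7.07 mm, L = 2×172 = 344 mm. φR_n = 0.75 × 0.6 × 490 × 7.07 × 344 = 536.3 kN.
Base metal shear (8 mm plate): yield φR_n = 1.0×0.6×300×8×344 = 495.4 kN; rupture φR_n = 0.75×0.6×450×8×344 = 557.3 kN; take 495.4 kN (yield).
Governing: min(536.3, 495.4) = 495.4 kN → base-metal shear.

495.4 kN (base-metal shear governs)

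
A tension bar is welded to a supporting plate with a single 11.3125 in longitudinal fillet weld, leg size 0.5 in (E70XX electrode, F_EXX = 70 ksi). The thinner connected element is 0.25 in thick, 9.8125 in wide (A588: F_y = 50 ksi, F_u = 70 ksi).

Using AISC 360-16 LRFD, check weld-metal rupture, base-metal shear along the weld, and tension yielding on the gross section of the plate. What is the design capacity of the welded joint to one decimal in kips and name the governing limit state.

Weld metal: throat = 0.707×0.5 = 0.3535 in, L = 11.3125 in. φR_n = 0.75 × 0.6 × 70 × 0.3535 × 11.3125 = 126.0 kips.
Base metal shear (0.25 in plate): yield φR_n = 1.0×0.6×50×0.25×11.3125 = 84.8 kips; rupture φR_n = 0.75×0.6×70×0.25×11.3125 = 89.1 kips; take 84.8 kips (yield).
Tension yield (gross): A_g = 9.8125×0.25 = 2.4531 in². φR_n = 0.90 × 50 × 2.4531 = 110.4 kips.
Governing: min(126.0, 84.8, 110.4) = 84.8 kips → base-metal shear.

84.8 kips (base-metal shear governs)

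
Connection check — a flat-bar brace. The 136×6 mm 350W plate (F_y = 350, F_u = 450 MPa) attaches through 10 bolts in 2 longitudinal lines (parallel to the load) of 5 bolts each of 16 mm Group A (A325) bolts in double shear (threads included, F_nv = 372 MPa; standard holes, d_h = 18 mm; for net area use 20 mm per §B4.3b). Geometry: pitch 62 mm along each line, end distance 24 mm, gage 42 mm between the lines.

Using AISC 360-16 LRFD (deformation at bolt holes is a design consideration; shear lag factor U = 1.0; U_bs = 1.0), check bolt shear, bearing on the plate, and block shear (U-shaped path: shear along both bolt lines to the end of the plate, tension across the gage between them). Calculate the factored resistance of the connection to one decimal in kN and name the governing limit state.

486.8 kN (block shear governs)

Bolt shear: A_b = π(16)²/4 = 201.06 mm². φR_n = 0.75 × 372 × 201.06 × 10 × 2 = 1121.9 kN.
Bearing (6 mm plate, F_u = 450 MPa): end bolts L_c = 24 − 18/2 = 15, R_n = min(1.2×15×6×450, 2.4×16×6×450) = 48.6 kN/bolt; interior L_c = 62 − 18 = 44, R_n = 103.68 kN/bolt. φR_n = 0.75 × (2×48.6 + 8×103.68) = 695.0 kN.
Block shear: shear path 2×[24+4×62] = 2×272 mm, A_gv = 3264, A_nv = 2×(272 − 4.5×20)×6 = 2184 mm²; tension across gage: (42 − 1×20)×6 = 132 mm². R_n = min(0.6×450×2184, 0.6×350×3264) + 1.0×450×132 = min(589.68, 685.44) + 59.4 = 649.08 kN. φR_n = 0.75 × 649.08 = 486.8 kN.
Governing: min(1121.9, 695.0, 486.8) = 486.8 kN → block shear.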